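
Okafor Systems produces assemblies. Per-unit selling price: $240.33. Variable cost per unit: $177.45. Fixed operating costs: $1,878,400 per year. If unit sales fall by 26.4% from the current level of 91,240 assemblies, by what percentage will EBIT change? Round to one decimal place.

Contribution at this volume is 91,240 × $62.88 = $5,737,171.20.
EBIT = $5,737,171.20 − $1,878,400 = $3,858,771.20.
So DOL = total CM / EBIT = $5,737,171.20 / $3,858,771.20 = 1.4868.
Operating income changes by 1.4868 × -26.4% = -39.3%.

-39.3%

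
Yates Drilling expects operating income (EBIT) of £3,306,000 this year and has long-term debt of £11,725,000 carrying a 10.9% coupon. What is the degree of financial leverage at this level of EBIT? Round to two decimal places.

Annual interest charges come to £1,278,025.00.
Degree of financial leverage = EBIT / (EBIT − interest) = £3,306,000 / £2,027,975.00 = 1.6302.

1.63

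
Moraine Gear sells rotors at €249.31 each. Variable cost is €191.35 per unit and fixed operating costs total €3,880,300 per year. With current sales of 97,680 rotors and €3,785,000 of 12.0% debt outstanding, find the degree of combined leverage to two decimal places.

4.27

Total contribution margin = 97,680 × €57.96 = €5,661,532.80.
Operating income = contribution − fixed costs = €5,661,532.80 − €3,880,300 = €1,781,232.80. Interest = €454,200.00, so EBIT − I = €1,327,032.80.
DCL = contribution ÷ (EBIT − I) = €5,661,532.80 ÷ €1,327,032.80 = 4.2663.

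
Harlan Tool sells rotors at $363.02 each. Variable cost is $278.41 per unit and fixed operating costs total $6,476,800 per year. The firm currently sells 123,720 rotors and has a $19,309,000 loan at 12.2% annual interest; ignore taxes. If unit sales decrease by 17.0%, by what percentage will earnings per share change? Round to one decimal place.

-108.8%

Total contribution margin = 123,720 × $84.61 = $10,467,949.20.
Operating income = contribution − fixed costs = $10,467,949.20 − $6,476,800 = $3,991,149.20.
After interest of $2,355,698.00, pre-tax earnings = $1,635,451.20.
Degree of combined leverage = contribution ÷ (EBIT − I) = $10,467,949.20 ÷ $1,635,451.20 = 6.4006.
EPS therefore changes by 6.4006 × (-17.0%) = -108.8%.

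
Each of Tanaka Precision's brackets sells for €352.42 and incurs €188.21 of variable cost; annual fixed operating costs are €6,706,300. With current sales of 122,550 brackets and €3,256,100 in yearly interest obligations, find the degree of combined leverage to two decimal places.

Total contribution margin = 122,550 × €164.21 = €20,123,935.50.
EBIT = €20,123,935.50 − €6,706,300 = €13,417,635.50. Interest = €3,256,100.00, so EBIT − I = €10,161,535.50.
DCL = contribution ÷ (EBIT − I) = €20,123,935.50 ÷ €10,161,535.50 = 1.9804.

1.98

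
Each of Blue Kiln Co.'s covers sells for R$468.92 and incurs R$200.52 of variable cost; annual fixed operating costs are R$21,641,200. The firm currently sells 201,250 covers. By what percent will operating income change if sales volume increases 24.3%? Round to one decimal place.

+40.5%

Contribution at this volume is 201,250 × R$268.40 = R$54,015,500.00.
Subtracting fixed costs: EBIT = R$54,015,500.00 − R$21,641,200 = R$32,374,300.00.
DOL = contribution ÷ EBIT = R$54,015,500.00 ÷ R$32,374,300.00 = 1.6685.
%ΔEBIT = DOL × %ΔSales = 1.6685 × +24.3% = +40.5%.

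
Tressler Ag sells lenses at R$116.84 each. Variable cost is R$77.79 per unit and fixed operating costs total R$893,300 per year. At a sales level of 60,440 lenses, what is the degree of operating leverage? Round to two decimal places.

At 60,440 units, contribution = 60,440 × R$39.05 = R$2,360,182.00.
Subtracting fixed costs: EBIT = R$2,360,182.00 − R$893,300 = R$1,466,882.00.
So DOL = total CM / EBIT = R$2,360,182.00 / R$1,466,882.00 = 1.6090.

1.61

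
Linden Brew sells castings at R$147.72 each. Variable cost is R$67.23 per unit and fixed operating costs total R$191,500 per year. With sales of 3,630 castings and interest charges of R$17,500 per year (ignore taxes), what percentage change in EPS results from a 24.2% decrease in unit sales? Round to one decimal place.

-85.0%

Contribution at this volume is 3,630 × R$80.49 = R$292,178.70.
Subtracting fixed costs: EBIT = R$292,178.70 − R$191,500 = R$100,678.70.
After interest of R$17,500.00, pre-tax earnings = R$83,178.70.
Degree of combined leverage = contribution ÷ (EBIT − I) = R$292,178.70 ÷ R$83,178.70 = 3.5127.
EPS therefore changes by 3.5127 × (-24.2%) = -85.0%.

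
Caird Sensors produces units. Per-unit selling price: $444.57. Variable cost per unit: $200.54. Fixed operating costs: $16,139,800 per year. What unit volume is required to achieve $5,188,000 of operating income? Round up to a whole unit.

Unit CM = price − variable cost = $444.57 − $200.54 = $244.03.
Units = (FC + target) / CM = ($16,139,800 + $5,188,000) / $244.03 = 87,398.27, so 87,399 units.

87,399 units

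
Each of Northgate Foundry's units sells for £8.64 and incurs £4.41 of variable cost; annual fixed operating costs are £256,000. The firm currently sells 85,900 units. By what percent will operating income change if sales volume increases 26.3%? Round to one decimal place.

+89.0%

At 85,900 units, contribution = 85,900 × £4.23 = £363,357.00.
EBIT = £363,357.00 − £256,000 = £107,357.00.
DOL = contribution ÷ EBIT = £363,357.00 ÷ £107,357.00 = 3.3846.
Operating income changes by 3.3846 × +26.3% = +89.0%.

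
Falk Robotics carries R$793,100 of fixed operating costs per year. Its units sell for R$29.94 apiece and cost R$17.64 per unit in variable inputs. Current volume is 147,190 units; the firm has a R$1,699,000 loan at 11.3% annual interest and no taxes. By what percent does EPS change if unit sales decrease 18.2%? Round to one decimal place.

-39.9%

Contribution at this volume is 147,190 × R$12.30 = R$1,810,437.00.
Subtracting fixed costs: EBIT = R$1,810,437.00 − R$793,100 = R$1,017,337.00.
After interest of R$191,987.00, pre-tax earnings = R$825,350.00.
Degree of combined leverage = contribution ÷ (EBIT − I) = R$1,810,437.00 ÷ R$825,350.00 = 2.1935.
EPS therefore changes by 2.1935 × (-18.2%) = -39.9%.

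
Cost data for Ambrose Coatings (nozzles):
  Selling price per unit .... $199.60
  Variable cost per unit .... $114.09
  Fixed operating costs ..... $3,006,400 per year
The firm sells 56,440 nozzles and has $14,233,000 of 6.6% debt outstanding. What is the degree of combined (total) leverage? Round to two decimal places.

5.48

Total contribution margin = 56,440 × $85.51 = $4,826,184.40.
Subtracting fixed costs: EBIT = $4,826,184.40 − $3,006,400 = $1,819,784.40. Interest = $939,378.00, so EBIT − I = $880,406.40.
Degree of total leverage = total CM / (EBIT − interest) = $4,826,184.40 / $880,406.40 = 5.4818.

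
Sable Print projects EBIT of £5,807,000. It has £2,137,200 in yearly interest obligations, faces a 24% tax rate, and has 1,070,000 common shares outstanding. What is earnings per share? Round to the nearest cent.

Pre-tax income = £5,807,000 − £2,137,200.00 = £3,669,800.00.
After tax at 24%: net income = £3,669,800.00 × 0.76 = £2,789,048.00.
Per share: £2,789,048.00 / 1,070,000 shares = £2.61.

£2.61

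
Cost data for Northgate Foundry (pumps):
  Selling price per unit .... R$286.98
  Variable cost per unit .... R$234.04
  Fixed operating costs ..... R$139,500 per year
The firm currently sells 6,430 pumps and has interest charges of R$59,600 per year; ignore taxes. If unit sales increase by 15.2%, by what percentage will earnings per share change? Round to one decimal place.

+36.6%

At 6,430 units, contribution = 6,430 × R$52.94 = R$340,404.20.
Operating income = contribution − fixed costs = R$340,404.20 − R$139,500 = R$200,904.20.
After interest of R$59,600.00, pre-tax earnings = R$141,304.20.
Degree of combined leverage = contribution ÷ (EBIT − I) = R$340,404.20 ÷ R$141,304.20 = 2.4090.
%ΔEPS = DCL × %ΔSales = 2.4090 × +15.2% = +36.6%.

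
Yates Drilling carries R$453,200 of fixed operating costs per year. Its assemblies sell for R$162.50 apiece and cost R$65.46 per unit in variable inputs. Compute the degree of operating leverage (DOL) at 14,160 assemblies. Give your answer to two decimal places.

1.49

At 14,160 units, contribution = 14,160 × R$97.04 = R$1,374,086.40.
EBIT = R$1,374,086.40 − R$453,200 = R$920,886.40.
Degree of operating leverage = R$1,374,086.40 / R$920,886.40 = 1.4921.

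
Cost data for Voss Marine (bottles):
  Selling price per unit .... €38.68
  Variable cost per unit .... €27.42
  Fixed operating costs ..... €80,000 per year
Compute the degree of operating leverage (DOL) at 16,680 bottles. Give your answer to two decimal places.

1.74

At 16,680 units, contribution = 16,680 × €11.26 = €187,816.80.
Operating income = contribution − fixed costs = €187,816.80 − €80,000 = €107,816.80.
DOL = contribution ÷ EBIT = €187,816.80 ÷ €107,816.80 = 1.7420.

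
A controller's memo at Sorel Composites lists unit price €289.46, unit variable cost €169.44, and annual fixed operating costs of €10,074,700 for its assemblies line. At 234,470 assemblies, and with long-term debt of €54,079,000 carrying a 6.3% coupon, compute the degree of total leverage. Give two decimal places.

1.92

Total contribution margin = 234,470 × €120.02 = €28,141,089.40.
Operating income = contribution − fixed costs = €28,141,089.40 − €10,074,700 = €18,066,389.40. Interest = €3,406,977.00, so EBIT − I = €14,659,412.40.
DCL = contribution ÷ (EBIT − I) = €28,141,089.40 ÷ €14,659,412.40 = 1.9197.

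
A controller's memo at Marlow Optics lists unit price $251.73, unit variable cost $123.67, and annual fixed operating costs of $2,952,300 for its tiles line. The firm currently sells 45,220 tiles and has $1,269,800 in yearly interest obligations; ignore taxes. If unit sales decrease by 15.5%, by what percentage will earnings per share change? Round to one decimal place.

At 45,220 units, contribution = 45,220 × $128.06 = $5,790,873.20.
Operating income = contribution − fixed costs = $5,790,873.20 − $2,952,300 = $2,838,573.20.
Interest = $1,269,800.00, so EBIT − I = $1,568,773.20.
DCL = total CM / (EBIT − I) = $5,790,873.20 / $1,568,773.20 = 3.6913.
EPS therefore changes by 3.6913 × (-15.5%) = -57.2%.

-57.2%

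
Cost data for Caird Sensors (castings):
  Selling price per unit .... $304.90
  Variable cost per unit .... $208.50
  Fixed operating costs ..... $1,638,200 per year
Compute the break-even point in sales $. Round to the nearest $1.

CM per unit = $304.90 − $208.50 = $96.40; CM ratio = $96.40 / $304.90 = 0.3162.
Break-even sales = FC ÷ CM ratio = $1,638,200 × $304.90 / $96.40 = $5,181,402.

$5,181,402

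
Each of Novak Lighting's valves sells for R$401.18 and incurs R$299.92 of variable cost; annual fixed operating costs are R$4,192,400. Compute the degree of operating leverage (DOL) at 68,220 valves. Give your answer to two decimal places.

2.54

Total contribution margin = 68,220 × R$101.26 = R$6,907,957.20.
EBIT = R$6,907,957.20 − R$4,192,400 = R$2,715,557.20.
DOL = contribution ÷ EBIT = R$6,907,957.20 ÷ R$2,715,557.20 = 2.5438.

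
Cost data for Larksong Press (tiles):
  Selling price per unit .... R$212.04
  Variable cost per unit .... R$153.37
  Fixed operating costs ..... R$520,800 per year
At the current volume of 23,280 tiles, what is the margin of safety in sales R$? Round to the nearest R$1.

Each unit contributes R$212.04 − R$153.37 = R$58.67. Break-even units = R$520,800 ÷ R$58.67 = 8,876.77; break-even revenue = 8,876.77 × R$212.04 = R$1,882,229.96.
Actual sales revenue = 23,280 × R$212.04 = R$4,936,291.20.
Margin of safety = R$4,936,291.20 − R$1,882,229.96 = R$3,054,061.

R$3,054,061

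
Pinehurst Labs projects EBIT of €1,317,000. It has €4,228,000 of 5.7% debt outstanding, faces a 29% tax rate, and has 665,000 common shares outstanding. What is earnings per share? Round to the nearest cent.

Interest = €240,996.00, so EBT = €1,317,000 − €240,996.00 = €1,076,004.00.
After tax at 29%: net income = €1,076,004.00 × 0.71 = €763,962.84.
Per share: €763,962.84 / 665,000 shares = €1.15.

€1.15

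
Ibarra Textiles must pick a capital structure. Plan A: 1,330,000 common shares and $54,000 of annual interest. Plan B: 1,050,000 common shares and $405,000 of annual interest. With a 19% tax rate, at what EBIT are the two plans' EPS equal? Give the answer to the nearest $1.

$1,721,250

At indifference, (EBIT − 54,000)(1 − t)/1,330,000 = (EBIT − 405,000)(1 − t)/1,050,000.
Cancelling (1 − t) and cross-multiplying: 1,050,000·(EBIT − 54,000) = 1,330,000·(EBIT − 405,000).
EBIT × (1,330,000 − 1,050,000) = 405,000 × 1,330,000 − 54,000 × 1,050,000 = 481,950,000,000, so EBIT = 481,950,000,000 ÷ 280,000 = 1,721,250.00.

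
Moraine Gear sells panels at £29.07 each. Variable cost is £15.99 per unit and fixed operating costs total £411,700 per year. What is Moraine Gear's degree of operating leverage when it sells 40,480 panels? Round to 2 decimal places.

4.50

At 40,480 units, contribution = 40,480 × £13.08 = £529,478.40.
Operating income = contribution − fixed costs = £529,478.40 − £411,700 = £117,778.40.
Degree of operating leverage = £529,478.40 / £117,778.40 = 4.4955.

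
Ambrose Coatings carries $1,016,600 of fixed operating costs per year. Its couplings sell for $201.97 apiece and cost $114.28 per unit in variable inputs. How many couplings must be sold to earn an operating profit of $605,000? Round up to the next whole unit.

18,493 couplings

Each unit contributes $201.97 − $114.28 = $87.69.
Need Q such that Q × $87.69 − $1,016,600 = $605,000, i.e. Q = $1,621,600 / $87.69 = 18,492.42 → 18,493.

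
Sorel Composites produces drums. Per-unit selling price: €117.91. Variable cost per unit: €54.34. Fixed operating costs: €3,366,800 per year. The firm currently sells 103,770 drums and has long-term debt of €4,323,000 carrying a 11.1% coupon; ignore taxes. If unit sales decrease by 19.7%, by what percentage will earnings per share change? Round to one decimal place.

Total contribution margin = 103,770 × €63.57 = €6,596,658.90.
Subtracting fixed costs: EBIT = €6,596,658.90 − €3,366,800 = €3,229,858.90.
Interest = €479,853.00, so EBIT − I = €2,750,005.90.
Degree of combined leverage = contribution ÷ (EBIT − I) = €6,596,658.90 ÷ €2,750,005.90 = 2.3988.
%ΔEPS = DCL × %ΔSales = 2.3988 × -19.7% = -47.3%.

-47.3%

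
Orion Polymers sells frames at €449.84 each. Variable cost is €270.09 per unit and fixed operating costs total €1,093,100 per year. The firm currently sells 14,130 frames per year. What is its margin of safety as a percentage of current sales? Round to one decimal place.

Unit CM = price − variable cost = €449.84 − €270.09 = €179.75. Break-even units = €1,093,100 ÷ €179.75 = 6,081.22; break-even revenue = 6,081.22 × €449.84 = €2,735,577.77.
Current sales = 14,130 × €449.84 = €6,356,239.20.
Margin of safety = (€6,356,239.20 − €2,735,577.77) ÷ €6,356,239.20 = 57.0%.

57.0%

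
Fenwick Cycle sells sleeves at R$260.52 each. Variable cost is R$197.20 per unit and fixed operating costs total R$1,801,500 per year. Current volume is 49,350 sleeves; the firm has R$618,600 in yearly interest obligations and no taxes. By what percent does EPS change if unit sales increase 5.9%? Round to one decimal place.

Contribution at this volume is 49,350 × R$63.32 = R$3,124,842.00.
Subtracting fixed costs: EBIT = R$3,124,842.00 − R$1,801,500 = R$1,323,342.00.
After interest of R$618,600.00, pre-tax earnings = R$704,742.00.
DCL = total CM / (EBIT − I) = R$3,124,842.00 / R$704,742.00 = 4.4340.
%ΔEPS = DCL × %ΔSales = 4.4340 × +5.9% = +26.2%.

+26.2%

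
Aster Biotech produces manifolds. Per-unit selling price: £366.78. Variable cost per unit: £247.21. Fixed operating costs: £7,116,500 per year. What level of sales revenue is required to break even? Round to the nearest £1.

Contribution margin per unit = £366.78 − £247.21 = £119.57, a CM ratio of £119.57 ÷ £366.78 = 0.3260.
Break-even sales = FC ÷ CM ratio = £7,116,500 × £366.78 / £119.57 = £21,829,806.

£21,829,806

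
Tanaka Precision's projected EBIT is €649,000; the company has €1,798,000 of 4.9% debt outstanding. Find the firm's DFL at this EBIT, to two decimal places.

1.16

Interest = €88,102.00.
Degree of financial leverage = EBIT / (EBIT − interest) = €649,000 / €560,898.00 = 1.1571.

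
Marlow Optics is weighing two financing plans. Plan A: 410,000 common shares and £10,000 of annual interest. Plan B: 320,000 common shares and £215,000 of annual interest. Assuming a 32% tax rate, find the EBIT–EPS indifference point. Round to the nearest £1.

Set EPS_A = EPS_B: (EBIT − £10,000)(1 − 0.32) ÷ 410,000 = (EBIT − £215,000)(1 − 0.32) ÷ 320,000.
Cancelling (1 − t) and cross-multiplying: 320,000·(EBIT − 10,000) = 410,000·(EBIT − 215,000).
Solving, EBIT = (215,000·410,000 − 10,000·320,000) / (410,000 − 320,000) = 84,950,000,000 / 90,000 = 943,888.89.

£943,889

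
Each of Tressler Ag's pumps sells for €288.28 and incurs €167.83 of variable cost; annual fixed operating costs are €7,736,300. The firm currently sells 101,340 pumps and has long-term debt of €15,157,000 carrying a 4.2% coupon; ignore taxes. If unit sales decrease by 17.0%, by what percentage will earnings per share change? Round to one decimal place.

Total contribution margin = 101,340 × €120.45 = €12,206,403.00.
Operating income = contribution − fixed costs = €12,206,403.00 − €7,736,300 = €4,470,103.00.
Interest = €636,594.00, so EBIT − I = €3,833,509.00.
Degree of combined leverage = contribution ÷ (EBIT − I) = €12,206,403.00 ÷ €3,833,509.00 = 3.1841.
EPS therefore changes by 3.1841 × (-17.0%) = -54.1%.

-54.1%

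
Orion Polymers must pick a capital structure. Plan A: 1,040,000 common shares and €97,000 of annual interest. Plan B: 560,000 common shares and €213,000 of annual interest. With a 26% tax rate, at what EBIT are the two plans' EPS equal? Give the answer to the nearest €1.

€348,333

Set EPS_A = EPS_B: (EBIT − €97,000)(1 − 0.26) ÷ 1,040,000 = (EBIT − €213,000)(1 − 0.26) ÷ 560,000.
Cancelling (1 − t) and cross-multiplying: 560,000·(EBIT − 97,000) = 1,040,000·(EBIT − 213,000).
Solving, EBIT = (213,000·1,040,000 − 97,000·560,000) / (1,040,000 − 560,000) = 167,200,000,000 / 480,000 = 348,333.33.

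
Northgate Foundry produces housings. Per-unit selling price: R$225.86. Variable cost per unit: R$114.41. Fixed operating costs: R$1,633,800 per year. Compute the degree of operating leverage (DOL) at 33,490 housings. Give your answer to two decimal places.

At 33,490 units, contribution = 33,490 × R$111.45 = R$3,732,460.50.
Subtracting fixed costs: EBIT = R$3,732,460.50 − R$1,633,800 = R$2,098,660.50.
So DOL = total CM / EBIT = R$3,732,460.50 / R$2,098,660.50 = 1.7785.

1.78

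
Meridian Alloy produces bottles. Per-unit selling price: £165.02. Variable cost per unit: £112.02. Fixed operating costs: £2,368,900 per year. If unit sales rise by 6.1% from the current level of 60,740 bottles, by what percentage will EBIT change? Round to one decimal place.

At 60,740 units, contribution = 60,740 × £53.00 = £3,219,220.00.
Operating income = contribution − fixed costs = £3,219,220.00 − £2,368,900 = £850,320.00.
DOL = contribution ÷ EBIT = £3,219,220.00 ÷ £850,320.00 = 3.7859.
%ΔEBIT = DOL × %ΔSales = 3.7859 × +6.1% = +23.1%.

+23.1%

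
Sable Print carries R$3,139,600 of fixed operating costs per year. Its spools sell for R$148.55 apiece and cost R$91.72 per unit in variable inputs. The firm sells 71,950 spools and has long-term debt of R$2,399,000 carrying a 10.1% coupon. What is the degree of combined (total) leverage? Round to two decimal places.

Contribution at this volume is 71,950 × R$56.83 = R$4,088,918.50.
Subtracting fixed costs: EBIT = R$4,088,918.50 − R$3,139,600 = R$949,318.50. Interest = R$242,299.00.
DOL = R$4,088,918.50 ÷ R$949,318.50 = 4.3072; DFL = R$949,318.50 ÷ R$707,019.50 = 1.3427.
Combined leverage = 4.3072 × 1.3427 = 5.7833.

5.78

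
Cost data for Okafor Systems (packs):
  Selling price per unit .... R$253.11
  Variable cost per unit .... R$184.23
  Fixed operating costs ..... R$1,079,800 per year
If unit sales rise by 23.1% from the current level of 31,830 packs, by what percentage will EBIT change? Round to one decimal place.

+45.5%

At 31,830 units, contribution = 31,830 × R$68.88 = R$2,192,450.40.
Subtracting fixed costs: EBIT = R$2,192,450.40 − R$1,079,800 = R$1,112,650.40.
DOL = contribution ÷ EBIT = R$2,192,450.40 ÷ R$1,112,650.40 = 1.9705.
Operating income changes by 1.9705 × +23.1% = +45.5%.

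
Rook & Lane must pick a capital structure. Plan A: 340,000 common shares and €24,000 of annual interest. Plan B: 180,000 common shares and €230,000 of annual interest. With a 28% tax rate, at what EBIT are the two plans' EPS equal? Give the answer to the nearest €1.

€461,750

At indifference, (EBIT − 24,000)(1 − t)/340,000 = (EBIT − 230,000)(1 − t)/180,000.
The (1 − t) factor cancels: (EBIT − 24,000) × 180,000 = (EBIT − 230,000) × 340,000.
EBIT × (340,000 − 180,000) = 230,000 × 340,000 − 24,000 × 180,000 = 73,880,000,000, so EBIT = 73,880,000,000 ÷ 160,000 = 461,750.00.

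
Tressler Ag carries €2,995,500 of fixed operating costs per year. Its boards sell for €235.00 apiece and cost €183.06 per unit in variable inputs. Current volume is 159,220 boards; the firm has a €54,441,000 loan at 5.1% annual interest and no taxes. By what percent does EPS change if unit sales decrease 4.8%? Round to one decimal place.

Total contribution margin = 159,220 × €51.94 = €8,269,886.80.
EBIT = €8,269,886.80 − €2,995,500 = €5,274,386.80.
Interest = €2,776,491.00, so EBIT − I = €2,497,895.80.
DCL = total CM / (EBIT − I) = €8,269,886.80 / €2,497,895.80 = 3.3107.
%ΔEPS = DCL × %ΔSales = 3.3107 × -4.8% = -15.9%.

-15.9%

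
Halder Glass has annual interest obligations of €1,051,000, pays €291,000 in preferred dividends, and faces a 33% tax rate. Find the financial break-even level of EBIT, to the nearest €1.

€1,485,328

Preferred dividends are paid after tax, so their pre-tax equivalent is €291,000 ÷ (1 − 0.33) = €434,328.36.
EPS = 0 when EBIT covers interest plus the pre-tax preferred burden: €1,051,000 + €434,328.36 = €1,485,328.36.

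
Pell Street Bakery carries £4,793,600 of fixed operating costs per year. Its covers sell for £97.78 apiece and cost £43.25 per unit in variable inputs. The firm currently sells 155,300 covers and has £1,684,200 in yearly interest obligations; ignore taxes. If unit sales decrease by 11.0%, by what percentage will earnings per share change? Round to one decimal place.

-46.8%

Contribution at this volume is 155,300 × £54.53 = £8,468,509.00.
Subtracting fixed costs: EBIT = £8,468,509.00 − £4,793,600 = £3,674,909.00.
Interest = £1,684,200.00, so EBIT − I = £1,990,709.00.
DCL = total CM / (EBIT − I) = £8,468,509.00 / £1,990,709.00 = 4.2540.
%ΔEPS = DCL × %ΔSales = 4.2540 × -11.0% = -46.8%.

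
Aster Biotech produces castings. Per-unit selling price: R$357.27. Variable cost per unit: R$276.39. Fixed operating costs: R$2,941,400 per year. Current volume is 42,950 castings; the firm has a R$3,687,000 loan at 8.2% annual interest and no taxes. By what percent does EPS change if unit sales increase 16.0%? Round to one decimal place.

+241.6%

Contribution at this volume is 42,950 × R$80.88 = R$3,473,796.00.
Subtracting fixed costs: EBIT = R$3,473,796.00 − R$2,941,400 = R$532,396.00.
After interest of R$302,334.00, pre-tax earnings = R$230,062.00.
DCL = total CM / (EBIT − I) = R$3,473,796.00 / R$230,062.00 = 15.0994.
EPS therefore changes by 15.0994 × (+16.0%) = +241.6%.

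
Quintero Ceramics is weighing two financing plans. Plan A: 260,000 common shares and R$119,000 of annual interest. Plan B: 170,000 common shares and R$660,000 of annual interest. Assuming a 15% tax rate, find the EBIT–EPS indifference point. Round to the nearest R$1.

Set EPS_A = EPS_B: (EBIT − R$119,000)(1 − 0.15) ÷ 260,000 = (EBIT − R$660,000)(1 − 0.15) ÷ 170,000.
The (1 − t) factor cancels: (EBIT − 119,000) × 170,000 = (EBIT − 660,000) × 260,000.
EBIT × (260,000 − 170,000) = 660,000 × 260,000 − 119,000 × 170,000 = 151,370,000,000, so EBIT = 151,370,000,000 ÷ 90,000 = 1,681,888.89.

R$1,681,889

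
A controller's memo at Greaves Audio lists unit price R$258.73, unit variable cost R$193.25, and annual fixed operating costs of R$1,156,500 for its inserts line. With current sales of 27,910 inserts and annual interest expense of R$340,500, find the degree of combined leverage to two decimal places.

Contribution at this volume is 27,910 × R$65.48 = R$1,827,546.80.
EBIT = R$1,827,546.80 − R$1,156,500 = R$671,046.80. Interest = R$340,500.00, so EBIT − I = R$330,546.80.
DCL = contribution ÷ (EBIT − I) = R$1,827,546.80 ÷ R$330,546.80 = 5.5289.

5.53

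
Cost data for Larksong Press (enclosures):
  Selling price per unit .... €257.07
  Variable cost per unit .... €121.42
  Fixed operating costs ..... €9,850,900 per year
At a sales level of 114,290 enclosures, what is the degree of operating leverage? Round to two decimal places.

At 114,290 units, contribution = 114,290 × €135.65 = €15,503,438.50.
Operating income = contribution − fixed costs = €15,503,438.50 − €9,850,900 = €5,652,538.50.
DOL = contribution ÷ EBIT = €15,503,438.50 ÷ €5,652,538.50 = 2.7427.

2.74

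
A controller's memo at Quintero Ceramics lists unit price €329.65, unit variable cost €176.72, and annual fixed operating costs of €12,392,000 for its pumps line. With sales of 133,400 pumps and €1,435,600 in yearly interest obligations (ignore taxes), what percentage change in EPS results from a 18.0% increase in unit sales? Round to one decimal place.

Contribution at this volume is 133,400 × €152.93 = €20,400,862.00.
Subtracting fixed costs: EBIT = €20,400,862.00 − €12,392,000 = €8,008,862.00.
Interest = €1,435,600.00, so EBIT − I = €6,573,262.00.
DCL = total CM / (EBIT − I) = €20,400,862.00 / €6,573,262.00 = 3.1036.
%ΔEPS = DCL × %ΔSales = 3.1036 × +18.0% = +55.9%.

+55.9%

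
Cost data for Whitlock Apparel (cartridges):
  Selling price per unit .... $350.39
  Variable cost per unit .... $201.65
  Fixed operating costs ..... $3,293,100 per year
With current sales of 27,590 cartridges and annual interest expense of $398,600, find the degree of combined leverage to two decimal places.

Total contribution margin = 27,590 × $148.74 = $4,103,736.60.
Operating income = contribution − fixed costs = $4,103,736.60 − $3,293,100 = $810,636.60. Interest = $398,600.00, so EBIT − I = $412,036.60.
Degree of total leverage = total CM / (EBIT − interest) = $4,103,736.60 / $412,036.60 = 9.9596.

9.96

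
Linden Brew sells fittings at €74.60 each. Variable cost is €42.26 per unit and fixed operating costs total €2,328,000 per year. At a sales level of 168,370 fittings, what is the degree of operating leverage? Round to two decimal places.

Contribution at this volume is 168,370 × €32.34 = €5,445,085.80.
Operating income = contribution − fixed costs = €5,445,085.80 − €2,328,000 = €3,117,085.80.
So DOL = total CM / EBIT = €5,445,085.80 / €3,117,085.80 = 1.7469.

1.75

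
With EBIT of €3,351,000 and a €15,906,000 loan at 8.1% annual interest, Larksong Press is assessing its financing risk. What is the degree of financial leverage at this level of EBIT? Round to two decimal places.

Annual interest charges come to €1,288,386.00.
DFL = EBIT ÷ (EBIT − I) = €3,351,000 ÷ (€3,351,000 − €1,288,386.00) = €3,351,000 ÷ €2,062,614.00 = 1.6246.

1.62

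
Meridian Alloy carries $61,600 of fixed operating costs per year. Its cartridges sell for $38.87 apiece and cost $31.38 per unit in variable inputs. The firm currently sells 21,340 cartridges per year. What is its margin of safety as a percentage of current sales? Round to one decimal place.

61.5%

Unit CM = price − variable cost = $38.87 − $31.38 = $7.49. Break-even units = $61,600 ÷ $7.49 = 8,224.30; break-even revenue = 8,224.30 × $38.87 = $319,678.50.
Current sales = 21,340 × $38.87 = $829,485.80.
Margin of safety = ($829,485.80 − $319,678.50) ÷ $829,485.80 = 61.5%.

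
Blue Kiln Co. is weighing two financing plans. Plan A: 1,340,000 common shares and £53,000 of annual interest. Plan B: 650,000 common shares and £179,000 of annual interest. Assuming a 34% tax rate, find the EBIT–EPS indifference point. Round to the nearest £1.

At indifference, (EBIT − 53,000)(1 − t)/1,340,000 = (EBIT − 179,000)(1 − t)/650,000.
The (1 − t) factor cancels: (EBIT − 53,000) × 650,000 = (EBIT − 179,000) × 1,340,000.
EBIT × (1,340,000 − 650,000) = 179,000 × 1,340,000 − 53,000 × 650,000 = 205,410,000,000, so EBIT = 205,410,000,000 ÷ 690,000 = 297,695.65.

£297,696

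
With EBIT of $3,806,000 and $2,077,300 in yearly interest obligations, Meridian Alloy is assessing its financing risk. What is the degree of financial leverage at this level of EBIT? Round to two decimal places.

2.20

Annual interest charges come to $2,077,300.00.
Degree of financial leverage = EBIT / (EBIT − interest) = $3,806,000 / $1,728,700.00 = 2.2017.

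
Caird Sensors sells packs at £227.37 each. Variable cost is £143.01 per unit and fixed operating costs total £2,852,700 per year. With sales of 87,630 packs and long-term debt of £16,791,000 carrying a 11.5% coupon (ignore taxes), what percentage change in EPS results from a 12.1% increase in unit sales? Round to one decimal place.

+34.3%

Contribution at this volume is 87,630 × £84.36 = £7,392,466.80.
Subtracting fixed costs: EBIT = £7,392,466.80 − £2,852,700 = £4,539,766.80.
After interest of £1,930,965.00, pre-tax earnings = £2,608,801.80.
DCL = total CM / (EBIT − I) = £7,392,466.80 / £2,608,801.80 = 2.8337.
EPS therefore changes by 2.8337 × (+12.1%) = +34.3%.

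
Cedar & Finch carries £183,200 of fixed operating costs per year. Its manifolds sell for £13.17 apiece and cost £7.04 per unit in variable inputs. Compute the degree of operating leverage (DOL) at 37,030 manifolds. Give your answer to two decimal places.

5.18

At 37,030 units, contribution = 37,030 × £6.13 = £226,993.90.
EBIT = £226,993.90 − £183,200 = £43,793.90.
DOL = contribution ÷ EBIT = £226,993.90 ÷ £43,793.90 = 5.1832.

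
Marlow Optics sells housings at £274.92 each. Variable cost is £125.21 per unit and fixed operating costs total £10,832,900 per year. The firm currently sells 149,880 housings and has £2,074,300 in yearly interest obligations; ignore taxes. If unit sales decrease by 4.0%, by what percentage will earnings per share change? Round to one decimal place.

Contribution at this volume is 149,880 × £149.71 = £22,438,534.80.
Operating income = contribution − fixed costs = £22,438,534.80 − £10,832,900 = £11,605,634.80.
After interest of £2,074,300.00, pre-tax earnings = £9,531,334.80.
DCL = total CM / (EBIT − I) = £22,438,534.80 / £9,531,334.80 = 2.3542.
%ΔEPS = DCL × %ΔSales = 2.3542 × -4.0% = -9.4%.

-9.4%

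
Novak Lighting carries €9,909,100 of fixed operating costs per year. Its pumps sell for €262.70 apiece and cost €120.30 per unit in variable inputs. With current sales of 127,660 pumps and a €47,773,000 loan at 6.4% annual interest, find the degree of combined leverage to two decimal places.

Contribution at this volume is 127,660 × €142.40 = €18,178,784.00.
EBIT = €18,178,784.00 − €9,909,100 = €8,269,684.00. Interest = €3,057,472.00, so EBIT − I = €5,212,212.00.
Degree of total leverage = total CM / (EBIT − interest) = €18,178,784.00 / €5,212,212.00 = 3.4877.

3.49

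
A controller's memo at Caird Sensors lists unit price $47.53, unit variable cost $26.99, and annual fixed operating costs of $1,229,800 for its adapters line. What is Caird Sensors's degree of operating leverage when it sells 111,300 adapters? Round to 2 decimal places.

2.16

Total contribution margin = 111,300 × $20.54 = $2,286,102.00.
Operating income = contribution − fixed costs = $2,286,102.00 − $1,229,800 = $1,056,302.00.
Degree of operating leverage = $2,286,102.00 / $1,056,302.00 = 2.1643.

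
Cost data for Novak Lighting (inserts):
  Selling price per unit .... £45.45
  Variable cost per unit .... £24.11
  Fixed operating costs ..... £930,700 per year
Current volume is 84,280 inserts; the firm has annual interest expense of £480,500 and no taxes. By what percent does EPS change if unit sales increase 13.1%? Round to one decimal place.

+60.8%

At 84,280 units, contribution = 84,280 × £21.34 = £1,798,535.20.
Operating income = contribution − fixed costs = £1,798,535.20 − £930,700 = £867,835.20.
Interest = £480,500.00, so EBIT − I = £387,335.20.
Degree of combined leverage = contribution ÷ (EBIT − I) = £1,798,535.20 ÷ £387,335.20 = 4.6434.
%ΔEPS = DCL × %ΔSales = 4.6434 × +13.1% = +60.8%.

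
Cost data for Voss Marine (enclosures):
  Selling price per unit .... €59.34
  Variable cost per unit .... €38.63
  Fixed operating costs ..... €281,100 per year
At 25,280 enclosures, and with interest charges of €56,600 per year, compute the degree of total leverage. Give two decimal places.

At 25,280 units, contribution = 25,280 × €20.71 = €523,548.80.
Operating income = contribution − fixed costs = €523,548.80 − €281,100 = €242,448.80. Interest = €56,600.00.
DOL = €523,548.80 ÷ €242,448.80 = 2.1594; DFL = €242,448.80 ÷ €185,848.80 = 1.3045.
Combined leverage = 2.1594 × 1.3045 = 2.8169.

2.82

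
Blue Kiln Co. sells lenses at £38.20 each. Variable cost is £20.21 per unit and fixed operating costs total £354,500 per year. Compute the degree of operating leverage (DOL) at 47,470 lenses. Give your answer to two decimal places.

1.71

Total contribution margin = 47,470 × £17.99 = £853,985.30.
EBIT = £853,985.30 − £354,500 = £499,485.30.
DOL = contribution ÷ EBIT = £853,985.30 ÷ £499,485.30 = 1.7097.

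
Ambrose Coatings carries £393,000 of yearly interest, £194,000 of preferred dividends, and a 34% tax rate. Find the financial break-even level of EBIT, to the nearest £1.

Grossing the preferred dividend up to pre-tax terms: £194,000 / (1 − 0.34) = £293,939.39.
Financial break-even EBIT = interest + D_p ÷ (1 − t) = £393,000 + £293,939.39 = £686,939.39.

£686,939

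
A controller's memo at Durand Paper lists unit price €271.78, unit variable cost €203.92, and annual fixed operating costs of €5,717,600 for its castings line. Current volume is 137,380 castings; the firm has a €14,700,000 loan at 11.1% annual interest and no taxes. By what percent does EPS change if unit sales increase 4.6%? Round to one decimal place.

Contribution at this volume is 137,380 × €67.86 = €9,322,606.80.
Subtracting fixed costs: EBIT = €9,322,606.80 − €5,717,600 = €3,605,006.80.
After interest of €1,631,700.00, pre-tax earnings = €1,973,306.80.
DCL = total CM / (EBIT − I) = €9,322,606.80 / €1,973,306.80 = 4.7244.
EPS therefore changes by 4.7244 × (+4.6%) = +21.7%.

+21.7%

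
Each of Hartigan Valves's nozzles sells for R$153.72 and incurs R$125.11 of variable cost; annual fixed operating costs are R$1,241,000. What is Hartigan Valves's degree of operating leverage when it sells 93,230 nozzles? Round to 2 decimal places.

Total contribution margin = 93,230 × R$28.61 = R$2,667,310.30.
Operating income = contribution − fixed costs = R$2,667,310.30 − R$1,241,000 = R$1,426,310.30.
Degree of operating leverage = R$2,667,310.30 / R$1,426,310.30 = 1.8701.

1.87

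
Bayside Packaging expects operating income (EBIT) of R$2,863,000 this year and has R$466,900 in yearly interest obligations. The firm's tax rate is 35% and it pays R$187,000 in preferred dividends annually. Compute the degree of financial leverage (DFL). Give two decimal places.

Interest = R$466,900.00.
Pre-tax preferred-dividend burden = R$187,000 ÷ (1 − 0.35) = R$287,692.31.
DFL = EBIT ÷ [EBIT − I − D_p/(1−t)] = R$2,863,000 ÷ [R$2,863,000 − R$466,900.00 − R$287,692.31] = R$2,863,000 ÷ R$2,108,407.69 = 1.3579.

1.36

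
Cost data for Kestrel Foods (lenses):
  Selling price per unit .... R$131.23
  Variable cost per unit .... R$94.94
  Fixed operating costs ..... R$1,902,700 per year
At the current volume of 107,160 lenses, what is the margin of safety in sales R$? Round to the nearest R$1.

Each unit contributes R$131.23 − R$94.94 = R$36.29. Break-even units = R$1,902,700 ÷ R$36.29 = 52,430.42; break-even revenue = 52,430.42 × R$131.23 = R$6,880,444.23.
Actual sales revenue = 107,160 × R$131.23 = R$14,062,606.80.
Margin of safety = R$14,062,606.80 − R$6,880,444.23 = R$7,182,163.

R$7,182,163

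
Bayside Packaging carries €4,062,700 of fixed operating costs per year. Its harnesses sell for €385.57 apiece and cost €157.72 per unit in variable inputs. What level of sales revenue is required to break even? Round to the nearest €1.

Contribution margin per unit = €385.57 − €157.72 = €227.85, a CM ratio of €227.85 ÷ €385.57 = 0.5909.
Break-even revenue = fixed costs × price ÷ CM = €4,062,700 × €385.57 ÷ €227.85 = €6,874,941.

€6,874,941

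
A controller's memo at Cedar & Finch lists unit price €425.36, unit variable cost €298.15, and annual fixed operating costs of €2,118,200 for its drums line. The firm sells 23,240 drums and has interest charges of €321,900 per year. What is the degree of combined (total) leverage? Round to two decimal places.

Total contribution margin = 23,240 × €127.21 = €2,956,360.40.
EBIT = €2,956,360.40 − €2,118,200 = €838,160.40. Interest = €321,900.00, so EBIT − I = €516,260.40.
Degree of total leverage = total CM / (EBIT − interest) = €2,956,360.40 / €516,260.40 = 5.7265.

5.73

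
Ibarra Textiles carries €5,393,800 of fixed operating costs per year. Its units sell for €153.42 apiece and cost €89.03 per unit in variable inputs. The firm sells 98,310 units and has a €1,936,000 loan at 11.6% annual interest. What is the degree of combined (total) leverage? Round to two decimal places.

8.89

At 98,310 units, contribution = 98,310 × €64.39 = €6,330,180.90.
EBIT = €6,330,180.90 − €5,393,800 = €936,380.90. Interest = €224,576.00.
DOL = €6,330,180.90 ÷ €936,380.90 = 6.7603; DFL = €936,380.90 ÷ €711,804.90 = 1.3155.
DCL = DOL × DFL = 6.7603 × 1.3155 = 8.8932.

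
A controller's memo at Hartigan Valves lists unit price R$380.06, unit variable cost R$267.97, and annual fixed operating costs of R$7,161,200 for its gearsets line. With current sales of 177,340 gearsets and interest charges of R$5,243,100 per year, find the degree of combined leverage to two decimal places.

At 177,340 units, contribution = 177,340 × R$112.09 = R$19,878,040.60.
Operating income = contribution − fixed costs = R$19,878,040.60 − R$7,161,200 = R$12,716,840.60. Interest = R$5,243,100.00, so EBIT − I = R$7,473,740.60.
DCL = contribution ÷ (EBIT − I) = R$19,878,040.60 ÷ R$7,473,740.60 = 2.6597.

2.66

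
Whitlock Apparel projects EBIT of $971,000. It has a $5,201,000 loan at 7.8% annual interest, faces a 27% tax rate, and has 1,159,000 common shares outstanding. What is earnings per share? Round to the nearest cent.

Pre-tax income = $971,000 − $405,678.00 = $565,322.00.
After tax at 27%: net income = $565,322.00 × 0.73 = $412,685.06.
EPS = $412,685.06 ÷ 1,159,000 = $0.36.

$0.36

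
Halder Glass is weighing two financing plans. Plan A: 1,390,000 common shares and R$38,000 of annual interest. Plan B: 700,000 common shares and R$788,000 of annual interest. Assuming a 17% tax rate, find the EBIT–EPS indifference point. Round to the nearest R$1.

At indifference, (EBIT − 38,000)(1 − t)/1,390,000 = (EBIT − 788,000)(1 − t)/700,000.
Cancelling (1 − t) and cross-multiplying: 700,000·(EBIT − 38,000) = 1,390,000·(EBIT − 788,000).
EBIT × (1,390,000 − 700,000) = 788,000 × 1,390,000 − 38,000 × 700,000 = 1,068,720,000,000, so EBIT = 1,068,720,000,000 ÷ 690,000 = 1,548,869.57.

R$1,548,870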